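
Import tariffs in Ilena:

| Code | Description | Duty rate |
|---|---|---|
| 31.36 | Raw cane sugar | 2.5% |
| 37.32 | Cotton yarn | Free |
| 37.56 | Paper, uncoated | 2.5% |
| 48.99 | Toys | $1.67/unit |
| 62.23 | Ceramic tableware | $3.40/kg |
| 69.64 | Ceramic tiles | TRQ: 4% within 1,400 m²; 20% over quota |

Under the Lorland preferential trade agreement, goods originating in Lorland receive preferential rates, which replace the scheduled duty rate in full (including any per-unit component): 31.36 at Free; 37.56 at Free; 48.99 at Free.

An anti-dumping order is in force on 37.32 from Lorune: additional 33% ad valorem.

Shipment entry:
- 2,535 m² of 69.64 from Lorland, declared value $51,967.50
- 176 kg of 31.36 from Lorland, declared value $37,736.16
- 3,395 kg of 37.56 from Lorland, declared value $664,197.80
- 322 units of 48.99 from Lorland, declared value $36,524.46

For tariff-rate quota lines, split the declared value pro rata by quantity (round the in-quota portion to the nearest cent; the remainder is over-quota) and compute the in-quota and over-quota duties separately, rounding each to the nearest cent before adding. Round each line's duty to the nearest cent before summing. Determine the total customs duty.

Line 1 (69.64, Lorland, 2,535 m², $51,967.50):
Code 69.64 is under a tariff-rate quota (threshold 1,400 m²). In-quota: 1,400 m² at 4%; over-quota: 1,135 m² at 20%.
Pro-rata value split: in-quota = $51,967.50 × 1,400/2,535 = $28,700.00; over-quota = $51,967.50 − $28,700.00 = $23,267.50.
In-quota duty = $28,700.00 × 4% = $1,148.00. Over-quota duty = $23,267.50 × 20% = $4,653.50.
Line duty = $1,148.00 + $4,653.50 = $5,801.50.
Line 2 (31.36, Lorland, 176 kg, $37,736.16):
Base rate for 31.36 is 2.5%.
Origin Lorland qualifies under the Ilena–Lorland agreement and 31.36 is covered: preferential rate Free applies instead.
Duty = $37,736.16 × 0% = $0.00.
Line 3 (37.56, Lorland, 3,395 kg, $664,197.80):
Base rate for 37.56 is 2.5%.
Origin Lorland qualifies under the Ilena–Lorland agreement and 37.56 is covered: preferential rate Free applies instead.
Duty = $664,197.80 × 0% = $0.00.
Line 4 (48.99, Lorland, 322 units, $36,524.46):
Base rate for 48.99 is $1.67/unit.
Origin Lorland qualifies under the Ilena–Lorland agreement and 48.99 is covered: preferential rate Free applies instead.
Duty = $36,524.46 × 0% = $0.00.
Total = $5,801.50 + $0.00 + $0.00 + $0.00 = $5,801.50.

$5,801.50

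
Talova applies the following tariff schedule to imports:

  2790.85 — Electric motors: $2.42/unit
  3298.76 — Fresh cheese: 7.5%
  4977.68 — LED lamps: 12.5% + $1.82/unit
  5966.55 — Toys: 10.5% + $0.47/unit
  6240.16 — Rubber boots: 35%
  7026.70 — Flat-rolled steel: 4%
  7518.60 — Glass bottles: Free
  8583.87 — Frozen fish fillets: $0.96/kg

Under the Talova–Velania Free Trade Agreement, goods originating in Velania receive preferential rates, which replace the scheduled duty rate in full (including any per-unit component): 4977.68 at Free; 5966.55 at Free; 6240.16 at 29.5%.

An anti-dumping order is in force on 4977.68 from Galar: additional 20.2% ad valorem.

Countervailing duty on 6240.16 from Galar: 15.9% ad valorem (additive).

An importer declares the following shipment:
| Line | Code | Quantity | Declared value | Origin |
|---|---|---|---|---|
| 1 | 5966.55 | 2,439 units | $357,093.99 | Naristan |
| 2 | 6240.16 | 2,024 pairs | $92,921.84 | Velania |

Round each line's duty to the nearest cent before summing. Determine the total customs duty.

Line 1 (5966.55, Naristan, 2,439 units, $357,093.99):
Base rate for 5966.55 is 10.5% + $0.47/unit.
5966.55 has an FTA preferential rate, but origin Naristan is not Velania; base rate stands.
Duty = $357,093.99 × 10.5% + 2,439 × $0.47 = $38,641.20.
Line 2 (6240.16, Velania, 2,024 pairs, $92,921.84):
Base rate for 6240.16 is 35%.
Origin Velania qualifies under the Talova–Velania agreement and 6240.16 is covered: preferential rate 29.5% applies instead.
The additional-duty order on 6240.16 targets Galar, not Velania; it does not apply.
Duty = $92,921.84 × 29.5% = $27,411.94.
Total = $38,641.20 + $27,411.94 = $66,053.14.

$66,053.14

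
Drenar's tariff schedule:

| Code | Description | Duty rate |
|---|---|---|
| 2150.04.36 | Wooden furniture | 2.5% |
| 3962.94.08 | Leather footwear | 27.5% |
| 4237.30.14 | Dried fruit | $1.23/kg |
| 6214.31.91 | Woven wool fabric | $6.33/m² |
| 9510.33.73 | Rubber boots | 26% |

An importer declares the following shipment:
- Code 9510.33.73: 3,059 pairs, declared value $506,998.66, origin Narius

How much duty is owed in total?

$131,819.65

Line 1 (9510.33.73, Narius, 3,059 pairs, $506,998.66):
Base rate for 9510.33.73 is 26%.
Duty = $506,998.66 × 26% = $131,819.65.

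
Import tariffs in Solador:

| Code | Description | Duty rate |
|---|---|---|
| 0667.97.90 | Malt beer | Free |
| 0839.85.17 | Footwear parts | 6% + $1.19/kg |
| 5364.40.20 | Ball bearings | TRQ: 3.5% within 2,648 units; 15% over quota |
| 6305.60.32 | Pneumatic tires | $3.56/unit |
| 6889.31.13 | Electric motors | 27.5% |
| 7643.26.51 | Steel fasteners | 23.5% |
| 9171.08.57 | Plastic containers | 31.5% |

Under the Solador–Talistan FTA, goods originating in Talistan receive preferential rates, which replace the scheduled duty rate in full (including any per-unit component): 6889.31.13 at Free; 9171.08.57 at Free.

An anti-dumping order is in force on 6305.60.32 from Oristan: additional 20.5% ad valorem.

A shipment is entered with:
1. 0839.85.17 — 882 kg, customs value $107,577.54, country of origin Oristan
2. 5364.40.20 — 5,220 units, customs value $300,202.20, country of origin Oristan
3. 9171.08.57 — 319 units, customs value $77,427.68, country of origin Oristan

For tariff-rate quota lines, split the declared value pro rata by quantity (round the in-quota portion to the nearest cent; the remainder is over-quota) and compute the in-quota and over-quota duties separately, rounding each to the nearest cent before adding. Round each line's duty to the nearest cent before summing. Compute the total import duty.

$59,411.34

Line 1 (0839.85.17, Oristan, 882 kg, $107,577.54):
Base rate for 0839.85.17 is 6% + $1.19/kg.
Duty = $107,577.54 × 6% + 882 × $1.19 = $7,504.23.
Line 2 (5364.40.20, Oristan, 5,220 units, $300,202.20):
Code 5364.40.20 is under a tariff-rate quota (threshold 2,648 units). In-quota: 2,648 units at 3.5%; over-quota: 2,572 units at 15%.
Pro-rata value split: in-quota = $300,202.20 × 2,648/5,220 = $152,286.48; over-quota = $300,202.20 − $152,286.48 = $147,915.72.
In-quota duty = $152,286.48 × 3.5% = $5,330.03. Over-quota duty = $147,915.72 × 15% = $22,187.36.
Line duty = $5,330.03 + $22,187.36 = $27,517.39.
Line 3 (9171.08.57, Oristan, 319 units, $77,427.68):
Base rate for 9171.08.57 is 31.5%.
9171.08.57 has an FTA preferential rate, but origin Oristan is not Talistan; base rate stands.
Duty = $77,427.68 × 31.5% = $24,389.72.
Total = $7,504.23 + $27,517.39 + $24,389.72 = $59,411.34.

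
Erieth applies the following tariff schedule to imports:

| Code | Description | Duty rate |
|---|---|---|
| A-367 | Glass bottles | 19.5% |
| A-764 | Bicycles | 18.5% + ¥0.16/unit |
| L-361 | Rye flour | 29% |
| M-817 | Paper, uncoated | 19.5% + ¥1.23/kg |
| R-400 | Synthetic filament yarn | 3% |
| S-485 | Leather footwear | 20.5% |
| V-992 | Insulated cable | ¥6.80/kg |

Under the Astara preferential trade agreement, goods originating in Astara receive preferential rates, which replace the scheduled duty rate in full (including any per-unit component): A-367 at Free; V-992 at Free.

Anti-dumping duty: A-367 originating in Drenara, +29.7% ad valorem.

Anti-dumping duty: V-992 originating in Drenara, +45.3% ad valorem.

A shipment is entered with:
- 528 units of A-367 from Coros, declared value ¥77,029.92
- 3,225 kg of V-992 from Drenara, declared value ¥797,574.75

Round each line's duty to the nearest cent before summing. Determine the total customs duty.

Line 1 (A-367, Coros, 528 units, ¥77,029.92):
Base rate for A-367 is 19.5%.
A-367 has an FTA preferential rate, but origin Coros is not Astara; base rate stands.
The additional-duty order on A-367 targets Drenara, not Coros; it does not apply.
Duty = ¥77,029.92 × 19.5% = ¥15,020.83.
Line 2 (V-992, Drenara, 3,225 kg, ¥797,574.75):
Base rate for V-992 is ¥6.80/kg.
V-992 has an FTA preferential rate, but origin Drenara is not Astara; base rate stands.
Additional duty on V-992 from Drenara: +45.3% ad valorem. Applied ad valorem rate = 45.3%.
Duty = ¥797,574.75 × 45.3% + 3,225 × ¥6.80 = ¥383,231.36.
Total = ¥15,020.83 + ¥383,231.36 = ¥398,252.19.

¥398,252.19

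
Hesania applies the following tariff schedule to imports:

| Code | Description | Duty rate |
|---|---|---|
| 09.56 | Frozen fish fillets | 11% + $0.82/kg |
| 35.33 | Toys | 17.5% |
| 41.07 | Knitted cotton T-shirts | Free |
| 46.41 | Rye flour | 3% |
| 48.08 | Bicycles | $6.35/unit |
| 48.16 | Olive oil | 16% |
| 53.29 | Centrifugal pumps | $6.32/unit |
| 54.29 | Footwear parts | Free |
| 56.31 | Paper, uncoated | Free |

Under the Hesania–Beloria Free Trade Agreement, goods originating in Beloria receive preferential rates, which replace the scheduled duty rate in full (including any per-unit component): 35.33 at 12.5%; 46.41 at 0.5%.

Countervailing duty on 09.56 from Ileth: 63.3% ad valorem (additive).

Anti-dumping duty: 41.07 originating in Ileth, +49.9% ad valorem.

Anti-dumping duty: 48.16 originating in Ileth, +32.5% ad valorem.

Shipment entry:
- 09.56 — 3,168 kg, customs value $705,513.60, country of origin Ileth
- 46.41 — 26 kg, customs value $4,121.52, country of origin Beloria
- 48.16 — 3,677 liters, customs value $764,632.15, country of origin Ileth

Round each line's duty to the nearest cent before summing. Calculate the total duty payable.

Line 1 (09.56, Ileth, 3,168 kg, $705,513.60):
Base rate for 09.56 is 11% + $0.82/kg.
Additional duty on 09.56 from Ileth: +63.3%. Applied ad valorem rate: 11% + 63.3% = 74.3%.
Duty = $705,513.60 × 74.3% + 3,168 × $0.82 = $526,794.36.
Line 2 (46.41, Beloria, 26 kg, $4,121.52):
Base rate for 46.41 is 3%.
Origin Beloria qualifies under the Hesania–Beloria agreement and 46.41 is covered: preferential rate 0.5% applies instead.
Duty = $4,121.52 × 0.5% = $20.61.
Line 3 (48.16, Ileth, 3,677 liters, $764,632.15):
Base rate for 48.16 is 16%.
Additional duty on 48.16 from Ileth: +32.5%. Applied ad valorem rate: 16% + 32.5% = 48.5%.
Duty = $764,632.15 × 48.5% = $370,846.59.
Total = $526,794.36 + $20.61 + $370,846.59 = $897,661.56.

$897,661.56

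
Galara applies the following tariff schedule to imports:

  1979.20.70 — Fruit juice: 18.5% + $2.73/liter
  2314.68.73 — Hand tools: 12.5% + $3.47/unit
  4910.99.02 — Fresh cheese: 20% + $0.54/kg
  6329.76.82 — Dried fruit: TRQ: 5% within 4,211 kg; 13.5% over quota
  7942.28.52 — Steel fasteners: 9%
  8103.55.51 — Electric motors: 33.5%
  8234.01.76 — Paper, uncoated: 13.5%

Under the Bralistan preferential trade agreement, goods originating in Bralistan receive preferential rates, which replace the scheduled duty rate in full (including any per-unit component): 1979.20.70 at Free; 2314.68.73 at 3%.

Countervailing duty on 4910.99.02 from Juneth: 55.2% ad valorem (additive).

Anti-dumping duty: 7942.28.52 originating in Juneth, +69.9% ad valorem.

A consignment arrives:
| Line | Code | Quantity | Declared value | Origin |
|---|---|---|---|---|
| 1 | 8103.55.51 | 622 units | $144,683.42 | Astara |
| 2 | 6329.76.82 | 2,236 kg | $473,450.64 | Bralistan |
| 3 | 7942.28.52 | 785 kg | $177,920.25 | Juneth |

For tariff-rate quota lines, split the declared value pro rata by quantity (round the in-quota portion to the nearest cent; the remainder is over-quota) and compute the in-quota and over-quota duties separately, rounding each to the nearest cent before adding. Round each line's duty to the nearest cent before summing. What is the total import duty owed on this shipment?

$212,520.56

Line 1 (8103.55.51, Astara, 622 units, $144,683.42):
Base rate for 8103.55.51 is 33.5%.
Duty = $144,683.42 × 33.5% = $48,468.95.
Line 2 (6329.76.82, Bralistan, 2,236 kg, $473,450.64):
Code 6329.76.82 is under a tariff-rate quota (threshold 4,211 kg). Quantity 2,236 kg is within the quota, so the in-quota rate 5% applies to the full value.
Duty = $473,450.64 × 5% = $23,672.53.
Line 3 (7942.28.52, Juneth, 785 kg, $177,920.25):
Base rate for 7942.28.52 is 9%.
Additional duty on 7942.28.52 from Juneth: +69.9%. Applied ad valorem rate: 9% + 69.9% = 78.9%.
Duty = $177,920.25 × 78.9% = $140,379.08.
Total = $48,468.95 + $23,672.53 + $140,379.08 = $212,520.56.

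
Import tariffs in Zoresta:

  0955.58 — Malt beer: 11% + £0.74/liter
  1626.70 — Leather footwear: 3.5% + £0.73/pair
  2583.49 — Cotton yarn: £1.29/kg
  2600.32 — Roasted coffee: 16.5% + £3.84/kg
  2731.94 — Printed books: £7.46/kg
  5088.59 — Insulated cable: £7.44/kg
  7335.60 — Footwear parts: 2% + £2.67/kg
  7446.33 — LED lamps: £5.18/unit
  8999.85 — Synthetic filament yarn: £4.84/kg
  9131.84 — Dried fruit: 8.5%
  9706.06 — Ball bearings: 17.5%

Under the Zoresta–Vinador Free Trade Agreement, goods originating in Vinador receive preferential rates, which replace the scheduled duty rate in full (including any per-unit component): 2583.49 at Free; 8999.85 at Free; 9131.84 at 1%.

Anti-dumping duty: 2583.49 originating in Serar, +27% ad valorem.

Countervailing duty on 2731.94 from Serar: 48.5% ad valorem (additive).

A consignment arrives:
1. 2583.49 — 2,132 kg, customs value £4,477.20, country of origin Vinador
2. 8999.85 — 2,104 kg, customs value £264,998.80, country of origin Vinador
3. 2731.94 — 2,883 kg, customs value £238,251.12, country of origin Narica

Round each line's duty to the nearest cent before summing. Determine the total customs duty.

Line 1 (2583.49, Vinador, 2,132 kg, £4,477.20):
Base rate for 2583.49 is £1.29/kg.
Origin Vinador qualifies under the Zoresta–Vinador agreement and 2583.49 is covered: preferential rate Free applies instead.
The additional-duty order on 2583.49 targets Serar, not Vinador; it does not apply.
Duty = £4,477.20 × 0% = £0.00.
Line 2 (8999.85, Vinador, 2,104 kg, £264,998.80):
Base rate for 8999.85 is £4.84/kg.
Origin Vinador qualifies under the Zoresta–Vinador agreement and 8999.85 is covered: preferential rate Free applies instead.
Duty = £264,998.80 × 0% = £0.00.
Line 3 (2731.94, Narica, 2,883 kg, £238,251.12):
Base rate for 2731.94 is £7.46/kg.
The additional-duty order on 2731.94 targets Serar, not Narica; it does not apply.
Duty = 2,883 × £7.46 = £21,507.18.
Total = £0.00 + £0.00 + £21,507.18 = £21,507.18.

£21,507.18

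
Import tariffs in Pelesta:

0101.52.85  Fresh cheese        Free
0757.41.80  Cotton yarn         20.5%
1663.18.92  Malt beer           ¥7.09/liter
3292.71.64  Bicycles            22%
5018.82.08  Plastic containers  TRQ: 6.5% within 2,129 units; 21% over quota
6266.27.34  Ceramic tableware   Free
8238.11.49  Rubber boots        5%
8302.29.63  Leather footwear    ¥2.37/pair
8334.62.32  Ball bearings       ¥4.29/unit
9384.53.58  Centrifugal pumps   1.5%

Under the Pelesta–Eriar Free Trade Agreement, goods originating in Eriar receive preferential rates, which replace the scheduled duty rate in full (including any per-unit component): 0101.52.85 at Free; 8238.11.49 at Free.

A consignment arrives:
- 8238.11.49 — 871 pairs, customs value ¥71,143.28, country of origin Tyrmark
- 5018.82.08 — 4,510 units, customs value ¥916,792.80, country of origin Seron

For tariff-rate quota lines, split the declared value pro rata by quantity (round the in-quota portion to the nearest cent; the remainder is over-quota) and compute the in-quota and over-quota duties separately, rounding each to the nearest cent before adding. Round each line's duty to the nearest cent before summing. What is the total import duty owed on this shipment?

Line 1 (8238.11.49, Tyrmark, 871 pairs, ¥71,143.28):
Base rate for 8238.11.49 is 5%.
8238.11.49 has an FTA preferential rate, but origin Tyrmark is not Eriar; base rate stands.
Duty = ¥71,143.28 × 5% = ¥3,557.16.
Line 2 (5018.82.08, Seron, 4,510 units, ¥916,792.80):
Code 5018.82.08 is under a tariff-rate quota (threshold 2,129 units). In-quota: 2,129 units at 6.5%; over-quota: 2,381 units at 21%.
Pro-rata value split: in-quota = ¥916,792.80 × 2,129/4,510 = ¥432,783.12; over-quota = ¥916,792.80 − ¥432,783.12 = ¥484,009.68.
In-quota duty = ¥432,783.12 × 6.5% = ¥28,130.90. Over-quota duty = ¥484,009.68 × 21% = ¥101,642.03.
Line duty = ¥28,130.90 + ¥101,642.03 = ¥129,772.93.
Total = ¥3,557.16 + ¥129,772.93 = ¥133,330.09.

¥133,330.09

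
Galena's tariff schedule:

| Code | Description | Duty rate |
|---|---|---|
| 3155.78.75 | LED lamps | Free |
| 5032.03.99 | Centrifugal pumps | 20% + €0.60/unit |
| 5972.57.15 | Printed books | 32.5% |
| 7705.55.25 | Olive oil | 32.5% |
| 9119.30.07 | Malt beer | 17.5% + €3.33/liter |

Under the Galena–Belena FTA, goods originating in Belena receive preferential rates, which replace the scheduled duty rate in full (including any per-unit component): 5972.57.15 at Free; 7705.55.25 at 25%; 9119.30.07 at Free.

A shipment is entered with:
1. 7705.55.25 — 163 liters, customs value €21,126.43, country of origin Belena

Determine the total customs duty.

€5,281.61

Line 1 (7705.55.25, Belena, 163 liters, €21,126.43):
Base rate for 7705.55.25 is 32.5%.
Origin Belena qualifies under the Galena–Belena agreement and 7705.55.25 is covered: preferential rate 25% applies instead.
Duty = €21,126.43 × 25% = €5,281.61.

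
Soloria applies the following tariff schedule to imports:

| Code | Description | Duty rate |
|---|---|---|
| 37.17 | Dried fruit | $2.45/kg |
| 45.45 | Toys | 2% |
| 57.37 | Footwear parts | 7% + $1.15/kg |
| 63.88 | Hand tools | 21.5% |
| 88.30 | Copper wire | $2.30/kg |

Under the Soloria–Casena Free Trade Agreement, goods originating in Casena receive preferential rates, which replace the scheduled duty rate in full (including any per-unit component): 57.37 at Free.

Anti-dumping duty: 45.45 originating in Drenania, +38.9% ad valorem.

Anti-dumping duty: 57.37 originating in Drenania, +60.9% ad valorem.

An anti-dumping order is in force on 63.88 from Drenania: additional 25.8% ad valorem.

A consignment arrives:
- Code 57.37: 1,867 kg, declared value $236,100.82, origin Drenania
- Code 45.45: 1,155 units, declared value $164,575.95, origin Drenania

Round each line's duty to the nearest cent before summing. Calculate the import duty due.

Line 1 (57.37, Drenania, 1,867 kg, $236,100.82):
Base rate for 57.37 is 7% + $1.15/kg.
57.37 has an FTA preferential rate, but origin Drenania is not Casena; base rate stands.
Additional duty on 57.37 from Drenania: +60.9%. Applied ad valorem rate: 7% + 60.9% = 67.9%.
Duty = $236,100.82 × 67.9% + 1,867 × $1.15 = $162,459.51.
Line 2 (45.45, Drenania, 1,155 units, $164,575.95):
Base rate for 45.45 is 2%.
Additional duty on 45.45 from Drenania: +38.9%. Applied ad valorem rate: 2% + 38.9% = 40.9%.
Duty = $164,575.95 × 40.9% = $67,311.56.
Total = $162,459.51 + $67,311.56 = $229,771.07.

$229,771.07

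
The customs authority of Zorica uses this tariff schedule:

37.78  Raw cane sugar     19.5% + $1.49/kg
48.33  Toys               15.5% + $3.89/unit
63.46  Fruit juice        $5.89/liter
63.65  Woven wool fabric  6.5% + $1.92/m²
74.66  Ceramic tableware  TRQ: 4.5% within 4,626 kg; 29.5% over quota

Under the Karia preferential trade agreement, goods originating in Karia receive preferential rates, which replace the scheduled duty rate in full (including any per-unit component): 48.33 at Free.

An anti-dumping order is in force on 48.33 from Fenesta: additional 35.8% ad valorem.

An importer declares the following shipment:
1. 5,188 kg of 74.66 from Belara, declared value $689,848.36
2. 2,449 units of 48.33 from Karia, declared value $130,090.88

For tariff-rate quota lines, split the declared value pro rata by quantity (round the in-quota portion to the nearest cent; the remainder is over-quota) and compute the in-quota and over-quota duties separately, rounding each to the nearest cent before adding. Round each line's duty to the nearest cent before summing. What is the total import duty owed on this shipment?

Line 1 (74.66, Belara, 5,188 kg, $689,848.36):
Code 74.66 is under a tariff-rate quota (threshold 4,626 kg). In-quota: 4,626 kg at 4.5%; over-quota: 562 kg at 29.5%.
Pro-rata value split: in-quota = $689,848.36 × 4,626/5,188 = $615,119.22; over-quota = $689,848.36 − $615,119.22 = $74,729.14.
In-quota duty = $615,119.22 × 4.5% = $27,680.36. Over-quota duty = $74,729.14 × 29.5% = $22,045.10.
Line duty = $27,680.36 + $22,045.10 = $49,725.46.
Line 2 (48.33, Karia, 2,449 units, $130,090.88):
Base rate for 48.33 is 15.5% + $3.89/unit.
Origin Karia qualifies under the Zorica–Karia agreement and 48.33 is covered: preferential rate Free applies instead.
The additional-duty order on 48.33 targets Fenesta, not Karia; it does not apply.
Duty = $130,090.88 × 0% = $0.00.
Total = $49,725.46 + $0.00 = $49,725.46.

$49,725.46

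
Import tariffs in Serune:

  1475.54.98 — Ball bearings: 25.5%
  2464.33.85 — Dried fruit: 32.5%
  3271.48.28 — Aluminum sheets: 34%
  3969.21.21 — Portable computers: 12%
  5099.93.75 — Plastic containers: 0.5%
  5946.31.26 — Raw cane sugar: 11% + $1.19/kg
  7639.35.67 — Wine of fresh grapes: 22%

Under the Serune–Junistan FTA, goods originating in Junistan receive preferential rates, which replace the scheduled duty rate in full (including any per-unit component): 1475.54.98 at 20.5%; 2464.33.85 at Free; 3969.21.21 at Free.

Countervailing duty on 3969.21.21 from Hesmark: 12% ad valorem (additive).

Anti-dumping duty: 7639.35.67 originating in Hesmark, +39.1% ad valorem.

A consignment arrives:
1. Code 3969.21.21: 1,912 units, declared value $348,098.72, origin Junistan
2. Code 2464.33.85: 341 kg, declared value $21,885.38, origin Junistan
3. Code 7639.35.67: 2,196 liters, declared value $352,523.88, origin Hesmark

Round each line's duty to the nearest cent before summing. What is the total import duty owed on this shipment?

$215,392.09

Line 1 (3969.21.21, Junistan, 1,912 units, $348,098.72):
Base rate for 3969.21.21 is 12%.
Origin Junistan qualifies under the Serune–Junistan agreement and 3969.21.21 is covered: preferential rate Free applies instead.
The additional-duty order on 3969.21.21 targets Hesmark, not Junistan; it does not apply.
Duty = $348,098.72 × 0% = $0.00.
Line 2 (2464.33.85, Junistan, 341 kg, $21,885.38):
Base rate for 2464.33.85 is 32.5%.
Origin Junistan qualifies under the Serune–Junistan agreement and 2464.33.85 is covered: preferential rate Free applies instead.
Duty = $21,885.38 × 0% = $0.00.
Line 3 (7639.35.67, Hesmark, 2,196 liters, $352,523.88):
Base rate for 7639.35.67 is 22%.
Additional duty on 7639.35.67 from Hesmark: +39.1%. Applied ad valorem rate: 22% + 39.1% = 61.1%.
Duty = $352,523.88 × 61.1% = $215,392.09.
Total = $0.00 + $0.00 + $215,392.09 = $215,392.09.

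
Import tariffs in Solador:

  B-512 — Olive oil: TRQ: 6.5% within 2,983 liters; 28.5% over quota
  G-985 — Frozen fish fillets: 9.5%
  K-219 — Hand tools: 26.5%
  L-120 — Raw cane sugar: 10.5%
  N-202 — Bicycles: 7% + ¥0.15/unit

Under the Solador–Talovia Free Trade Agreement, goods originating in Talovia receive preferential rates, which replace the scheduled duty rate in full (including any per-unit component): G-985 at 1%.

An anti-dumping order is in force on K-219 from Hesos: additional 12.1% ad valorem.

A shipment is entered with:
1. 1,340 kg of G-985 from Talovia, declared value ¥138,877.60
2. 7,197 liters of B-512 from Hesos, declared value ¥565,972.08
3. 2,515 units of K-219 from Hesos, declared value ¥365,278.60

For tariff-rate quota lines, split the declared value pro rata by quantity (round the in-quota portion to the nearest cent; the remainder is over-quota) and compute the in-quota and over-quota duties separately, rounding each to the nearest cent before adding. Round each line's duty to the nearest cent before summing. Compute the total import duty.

¥252,080.07

Line 1 (G-985, Talovia, 1,340 kg, ¥138,877.60):
Base rate for G-985 is 9.5%.
Origin Talovia qualifies under the Solador–Talovia agreement and G-985 is covered: preferential rate 1% applies instead.
Duty = ¥138,877.60 × 1% = ¥1,388.78.
Line 2 (B-512, Hesos, 7,197 liters, ¥565,972.08):
Code B-512 is under a tariff-rate quota (threshold 2,983 liters). In-quota: 2,983 liters at 6.5%; over-quota: 4,214 liters at 28.5%.
Pro-rata value split: in-quota = ¥565,972.08 × 2,983/7,197 = ¥234,583.12; over-quota = ¥565,972.08 − ¥234,583.12 = ¥331,388.96.
In-quota duty = ¥234,583.12 × 6.5% = ¥15,247.90. Over-quota duty = ¥331,388.96 × 28.5% = ¥94,445.85.
Line duty = ¥15,247.90 + ¥94,445.85 = ¥109,693.75.
Line 3 (K-219, Hesos, 2,515 units, ¥365,278.60):
Base rate for K-219 is 26.5%.
Additional duty on K-219 from Hesos: +12.1%. Applied ad valorem rate: 26.5% + 12.1% = 38.6%.
Duty = ¥365,278.60 × 38.6% = ¥140,997.54.
Total = ¥1,388.78 + ¥109,693.75 + ¥140,997.54 = ¥252,080.07.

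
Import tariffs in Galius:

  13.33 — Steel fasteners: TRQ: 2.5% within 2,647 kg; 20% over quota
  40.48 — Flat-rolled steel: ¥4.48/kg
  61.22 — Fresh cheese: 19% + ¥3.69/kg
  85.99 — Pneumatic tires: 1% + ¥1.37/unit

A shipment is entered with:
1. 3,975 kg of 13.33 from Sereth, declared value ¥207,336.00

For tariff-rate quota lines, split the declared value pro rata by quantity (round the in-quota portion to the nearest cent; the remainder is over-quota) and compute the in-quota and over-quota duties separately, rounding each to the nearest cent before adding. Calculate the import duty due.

¥17,305.39

Line 1 (13.33, Sereth, 3,975 kg, ¥207,336.00):
Code 13.33 is under a tariff-rate quota (threshold 2,647 kg). In-quota: 2,647 kg at 2.5%; over-quota: 1,328 kg at 20%.
Pro-rata value split: in-quota = ¥207,336.00 × 2,647/3,975 = ¥138,067.52; over-quota = ¥207,336.00 − ¥138,067.52 = ¥69,268.48.
In-quota duty = ¥138,067.52 × 2.5% = ¥3,451.69. Over-quota duty = ¥69,268.48 × 20% = ¥13,853.70.
Line duty = ¥3,451.69 + ¥13,853.70 = ¥17,305.39.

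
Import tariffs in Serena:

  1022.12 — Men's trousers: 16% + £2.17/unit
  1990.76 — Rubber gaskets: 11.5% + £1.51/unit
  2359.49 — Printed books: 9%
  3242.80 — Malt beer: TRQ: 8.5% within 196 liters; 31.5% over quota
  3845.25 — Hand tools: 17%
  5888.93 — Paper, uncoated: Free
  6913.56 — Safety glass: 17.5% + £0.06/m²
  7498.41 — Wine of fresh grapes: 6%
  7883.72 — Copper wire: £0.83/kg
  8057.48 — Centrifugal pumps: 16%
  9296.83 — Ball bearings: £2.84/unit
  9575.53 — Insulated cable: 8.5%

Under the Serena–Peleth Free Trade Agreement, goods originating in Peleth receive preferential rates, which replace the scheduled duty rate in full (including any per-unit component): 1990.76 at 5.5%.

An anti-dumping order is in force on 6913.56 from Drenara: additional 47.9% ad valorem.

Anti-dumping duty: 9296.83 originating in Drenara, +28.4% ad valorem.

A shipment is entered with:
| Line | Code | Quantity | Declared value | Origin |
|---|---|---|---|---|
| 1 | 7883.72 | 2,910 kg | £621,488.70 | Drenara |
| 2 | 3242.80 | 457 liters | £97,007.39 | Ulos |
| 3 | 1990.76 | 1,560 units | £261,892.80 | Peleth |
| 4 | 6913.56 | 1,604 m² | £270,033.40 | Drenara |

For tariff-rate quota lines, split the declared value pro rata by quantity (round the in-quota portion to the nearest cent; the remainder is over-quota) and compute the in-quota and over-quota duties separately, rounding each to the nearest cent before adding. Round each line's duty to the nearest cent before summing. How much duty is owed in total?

£214,505.68

Line 1 (7883.72, Drenara, 2,910 kg, £621,488.70):
Base rate for 7883.72 is £0.83/kg.
Duty = 2,910 × £0.83 = £2,415.30.
Line 2 (3242.80, Ulos, 457 liters, £97,007.39):
Code 3242.80 is under a tariff-rate quota (threshold 196 liters). In-quota: 196 liters at 8.5%; over-quota: 261 liters at 31.5%.
Pro-rata value split: in-quota = £97,007.39 × 196/457 = £41,604.92; over-quota = £97,007.39 − £41,604.92 = £55,402.47.
In-quota duty = £41,604.92 × 8.5% = £3,536.42. Over-quota duty = £55,402.47 × 31.5% = £17,451.78.
Line duty = £3,536.42 + £17,451.78 = £20,988.20.
Line 3 (1990.76, Peleth, 1,560 units, £261,892.80):
Base rate for 1990.76 is 11.5% + £1.51/unit.
Origin Peleth qualifies under the Serena–Peleth agreement and 1990.76 is covered: preferential rate 5.5% applies instead.
Duty = £261,892.80 × 5.5% = £14,404.10.
Line 4 (6913.56, Drenara, 1,604 m², £270,033.40):
Base rate for 6913.56 is 17.5% + £0.06/m².
Additional duty on 6913.56 from Drenara: +47.9%. Applied ad valorem rate: 17.5% + 47.9% = 65.4%.
Duty = £270,033.40 × 65.4% + 1,604 × £0.06 = £176,698.08.
Total = £2,415.30 + £20,988.20 + £14,404.10 + £176,698.08 = £214,505.68.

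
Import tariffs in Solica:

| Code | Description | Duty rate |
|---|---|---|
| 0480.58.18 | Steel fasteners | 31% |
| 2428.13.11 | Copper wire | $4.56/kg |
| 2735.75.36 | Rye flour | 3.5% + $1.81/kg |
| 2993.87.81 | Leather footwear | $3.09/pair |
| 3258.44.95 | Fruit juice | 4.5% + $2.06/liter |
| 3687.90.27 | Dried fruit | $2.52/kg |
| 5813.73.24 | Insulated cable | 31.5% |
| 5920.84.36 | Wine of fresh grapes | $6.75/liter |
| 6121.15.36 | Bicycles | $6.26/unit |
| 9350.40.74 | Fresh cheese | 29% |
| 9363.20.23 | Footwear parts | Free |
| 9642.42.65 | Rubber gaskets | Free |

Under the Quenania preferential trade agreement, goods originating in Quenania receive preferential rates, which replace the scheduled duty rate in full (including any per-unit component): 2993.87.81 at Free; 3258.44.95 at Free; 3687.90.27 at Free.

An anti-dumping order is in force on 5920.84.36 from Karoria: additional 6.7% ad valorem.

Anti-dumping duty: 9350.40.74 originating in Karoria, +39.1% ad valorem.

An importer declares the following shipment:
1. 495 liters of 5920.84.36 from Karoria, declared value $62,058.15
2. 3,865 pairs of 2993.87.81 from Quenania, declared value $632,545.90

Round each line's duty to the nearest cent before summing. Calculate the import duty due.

$7,499.15

Line 1 (5920.84.36, Karoria, 495 liters, $62,058.15):
Base rate for 5920.84.36 is $6.75/liter.
Additional duty on 5920.84.36 from Karoria: +6.7% ad valorem. Applied ad valorem rate = 6.7%.
Duty = $62,058.15 × 6.7% + 495 × $6.75 = $7,499.15.
Line 2 (2993.87.81, Quenania, 3,865 pairs, $632,545.90):
Base rate for 2993.87.81 is $3.09/pair.
Origin Quenania qualifies under the Solica–Quenania agreement and 2993.87.81 is covered: preferential rate Free applies instead.
Duty = $632,545.90 × 0% = $0.00.
Total = $7,499.15 + $0.00 = $7,499.15.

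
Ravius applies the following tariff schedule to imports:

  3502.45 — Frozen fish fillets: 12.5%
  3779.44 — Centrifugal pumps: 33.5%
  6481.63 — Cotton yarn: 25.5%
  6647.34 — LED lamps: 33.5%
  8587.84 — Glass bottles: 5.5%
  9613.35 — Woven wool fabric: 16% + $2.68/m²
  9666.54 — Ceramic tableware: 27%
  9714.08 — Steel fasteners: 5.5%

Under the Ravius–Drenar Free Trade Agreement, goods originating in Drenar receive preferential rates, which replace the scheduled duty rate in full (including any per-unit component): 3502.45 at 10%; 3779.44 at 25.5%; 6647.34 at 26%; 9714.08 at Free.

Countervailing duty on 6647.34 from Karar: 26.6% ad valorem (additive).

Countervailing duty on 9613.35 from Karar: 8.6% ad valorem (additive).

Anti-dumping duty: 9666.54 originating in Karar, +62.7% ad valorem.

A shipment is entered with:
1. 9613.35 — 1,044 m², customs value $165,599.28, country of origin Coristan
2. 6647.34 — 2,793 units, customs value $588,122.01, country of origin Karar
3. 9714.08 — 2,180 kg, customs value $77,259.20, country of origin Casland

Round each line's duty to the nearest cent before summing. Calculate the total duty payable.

Line 1 (9613.35, Coristan, 1,044 m², $165,599.28):
Base rate for 9613.35 is 16% + $2.68/m².
The additional-duty order on 9613.35 targets Karar, not Coristan; it does not apply.
Duty = $165,599.28 × 16% + 1,044 × $2.68 = $29,293.80.
Line 2 (6647.34, Karar, 2,793 units, $588,122.01):
Base rate for 6647.34 is 33.5%.
6647.34 has an FTA preferential rate, but origin Karar is not Drenar; base rate stands.
Additional duty on 6647.34 from Karar: +26.6%. Applied ad valorem rate: 33.5% + 26.6% = 60.1%.
Duty = $588,122.01 × 60.1% = $353,461.33.
Line 3 (9714.08, Casland, 2,180 kg, $77,259.20):
Base rate for 9714.08 is 5.5%.
9714.08 has an FTA preferential rate, but origin Casland is not Drenar; base rate stands.
Duty = $77,259.20 × 5.5% = $4,249.26.
Total = $29,293.80 + $353,461.33 + $4,249.26 = $387,004.39.

$387,004.39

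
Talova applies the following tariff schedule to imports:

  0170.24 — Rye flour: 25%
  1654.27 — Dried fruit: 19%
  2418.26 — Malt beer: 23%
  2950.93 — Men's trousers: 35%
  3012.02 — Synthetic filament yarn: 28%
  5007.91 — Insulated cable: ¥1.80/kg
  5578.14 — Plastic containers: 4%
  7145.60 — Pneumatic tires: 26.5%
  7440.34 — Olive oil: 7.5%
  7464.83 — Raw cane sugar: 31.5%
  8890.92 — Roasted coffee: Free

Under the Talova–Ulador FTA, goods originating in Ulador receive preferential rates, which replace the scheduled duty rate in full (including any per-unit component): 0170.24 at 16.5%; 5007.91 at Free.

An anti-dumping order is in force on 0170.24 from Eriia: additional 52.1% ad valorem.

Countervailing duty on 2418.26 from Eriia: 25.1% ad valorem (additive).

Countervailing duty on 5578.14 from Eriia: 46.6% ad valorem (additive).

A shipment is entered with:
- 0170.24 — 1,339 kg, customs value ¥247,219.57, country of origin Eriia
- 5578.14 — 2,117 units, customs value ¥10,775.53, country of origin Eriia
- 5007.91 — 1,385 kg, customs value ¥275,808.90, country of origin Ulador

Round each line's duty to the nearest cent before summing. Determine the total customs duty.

¥196,058.71

Line 1 (0170.24, Eriia, 1,339 kg, ¥247,219.57):
Base rate for 0170.24 is 25%.
0170.24 has an FTA preferential rate, but origin Eriia is not Ulador; base rate stands.
Additional duty on 0170.24 from Eriia: +52.1%. Applied ad valorem rate: 25% + 52.1% = 77.1%.
Duty = ¥247,219.57 × 77.1% = ¥190,606.29.
Line 2 (5578.14, Eriia, 2,117 units, ¥10,775.53):
Base rate for 5578.14 is 4%.
Additional duty on 5578.14 from Eriia: +46.6%. Applied ad valorem rate: 4% + 46.6% = 50.6%.
Duty = ¥10,775.53 × 50.6% = ¥5,452.42.
Line 3 (5007.91, Ulador, 1,385 kg, ¥275,808.90):
Base rate for 5007.91 is ¥1.80/kg.
Origin Ulador qualifies under the Talova–Ulador agreement and 5007.91 is covered: preferential rate Free applies instead.
Duty = ¥275,808.90 × 0% = ¥0.00.
Total = ¥190,606.29 + ¥5,452.42 + ¥0.00 = ¥196,058.71.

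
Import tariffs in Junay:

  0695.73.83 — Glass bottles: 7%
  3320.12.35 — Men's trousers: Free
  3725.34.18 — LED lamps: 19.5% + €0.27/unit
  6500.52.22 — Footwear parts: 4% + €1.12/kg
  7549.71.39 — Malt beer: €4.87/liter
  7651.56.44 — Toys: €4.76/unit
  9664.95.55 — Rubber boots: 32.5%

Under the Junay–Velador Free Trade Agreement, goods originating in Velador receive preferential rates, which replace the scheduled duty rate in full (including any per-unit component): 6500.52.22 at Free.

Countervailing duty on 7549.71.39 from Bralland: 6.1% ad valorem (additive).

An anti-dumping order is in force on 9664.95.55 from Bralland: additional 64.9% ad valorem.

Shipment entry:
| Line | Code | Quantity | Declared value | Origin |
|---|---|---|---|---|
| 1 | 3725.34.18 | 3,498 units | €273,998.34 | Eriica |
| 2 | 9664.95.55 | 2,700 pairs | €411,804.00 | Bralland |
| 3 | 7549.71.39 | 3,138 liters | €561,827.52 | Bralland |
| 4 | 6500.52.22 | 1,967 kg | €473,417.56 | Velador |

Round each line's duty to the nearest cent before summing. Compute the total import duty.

Line 1 (3725.34.18, Eriica, 3,498 units, €273,998.34):
Base rate for 3725.34.18 is 19.5% + €0.27/unit.
Duty = €273,998.34 × 19.5% + 3,498 × €0.27 = €54,374.14.
Line 2 (9664.95.55, Bralland, 2,700 pairs, €411,804.00):
Base rate for 9664.95.55 is 32.5%.
Additional duty on 9664.95.55 from Bralland: +64.9%. Applied ad valorem rate: 32.5% + 64.9% = 97.4%.
Duty = €411,804.00 × 97.4% = €401,097.10.
Line 3 (7549.71.39, Bralland, 3,138 liters, €561,827.52):
Base rate for 7549.71.39 is €4.87/liter.
Additional duty on 7549.71.39 from Bralland: +6.1% ad valorem. Applied ad valorem rate = 6.1%.
Duty = €561,827.52 × 6.1% + 3,138 × €4.87 = €49,553.54.
Line 4 (6500.52.22, Velador, 1,967 kg, €473,417.56):
Base rate for 6500.52.22 is 4% + €1.12/kg.
Origin Velador qualifies under the Junay–Velador agreement and 6500.52.22 is covered: preferential rate Free applies instead.
Duty = €473,417.56 × 0% = €0.00.
Total = €54,374.14 + €401,097.10 + €49,553.54 + €0.00 = €505,024.78.

€505,024.78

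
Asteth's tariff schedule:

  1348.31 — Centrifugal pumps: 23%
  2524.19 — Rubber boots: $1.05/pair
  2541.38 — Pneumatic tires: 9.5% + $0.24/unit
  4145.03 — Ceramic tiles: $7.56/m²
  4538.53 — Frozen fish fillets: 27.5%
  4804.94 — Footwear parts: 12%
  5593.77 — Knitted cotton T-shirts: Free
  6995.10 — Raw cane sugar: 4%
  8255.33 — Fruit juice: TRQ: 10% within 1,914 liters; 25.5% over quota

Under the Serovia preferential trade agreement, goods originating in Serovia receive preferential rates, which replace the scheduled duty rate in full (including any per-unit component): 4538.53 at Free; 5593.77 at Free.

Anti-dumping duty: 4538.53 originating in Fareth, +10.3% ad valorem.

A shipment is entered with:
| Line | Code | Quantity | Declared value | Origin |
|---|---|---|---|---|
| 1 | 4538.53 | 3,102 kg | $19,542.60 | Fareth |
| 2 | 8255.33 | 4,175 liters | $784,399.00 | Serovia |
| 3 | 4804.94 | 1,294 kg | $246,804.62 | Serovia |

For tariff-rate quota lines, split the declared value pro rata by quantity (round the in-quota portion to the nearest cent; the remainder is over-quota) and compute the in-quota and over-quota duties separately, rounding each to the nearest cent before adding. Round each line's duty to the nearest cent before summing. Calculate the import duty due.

$181,287.03

Line 1 (4538.53, Fareth, 3,102 kg, $19,542.60):
Base rate for 4538.53 is 27.5%.
4538.53 has an FTA preferential rate, but origin Fareth is not Serovia; base rate stands.
Additional duty on 4538.53 from Fareth: +10.3%. Applied ad valorem rate: 27.5% + 10.3% = 37.8%.
Duty = $19,542.60 × 37.8% = $7,387.10.
Line 2 (8255.33, Serovia, 4,175 liters, $784,399.00):
Code 8255.33 is under a tariff-rate quota (threshold 1,914 liters). In-quota: 1,914 liters at 10%; over-quota: 2,261 liters at 25.5%.
Pro-rata value split: in-quota = $784,399.00 × 1,914/4,175 = $359,602.32; over-quota = $784,399.00 − $359,602.32 = $424,796.68.
In-quota duty = $359,602.32 × 10% = $35,960.23. Over-quota duty = $424,796.68 × 25.5% = $108,323.15.
Line duty = $35,960.23 + $108,323.15 = $144,283.38.
Line 3 (4804.94, Serovia, 1,294 kg, $246,804.62):
Base rate for 4804.94 is 12%.
Origin Serovia is the FTA partner but 4804.94 is not on the preference list; base rate stands.
Duty = $246,804.62 × 12% = $29,616.55.
Total = $7,387.10 + $144,283.38 + $29,616.55 = $181,287.03.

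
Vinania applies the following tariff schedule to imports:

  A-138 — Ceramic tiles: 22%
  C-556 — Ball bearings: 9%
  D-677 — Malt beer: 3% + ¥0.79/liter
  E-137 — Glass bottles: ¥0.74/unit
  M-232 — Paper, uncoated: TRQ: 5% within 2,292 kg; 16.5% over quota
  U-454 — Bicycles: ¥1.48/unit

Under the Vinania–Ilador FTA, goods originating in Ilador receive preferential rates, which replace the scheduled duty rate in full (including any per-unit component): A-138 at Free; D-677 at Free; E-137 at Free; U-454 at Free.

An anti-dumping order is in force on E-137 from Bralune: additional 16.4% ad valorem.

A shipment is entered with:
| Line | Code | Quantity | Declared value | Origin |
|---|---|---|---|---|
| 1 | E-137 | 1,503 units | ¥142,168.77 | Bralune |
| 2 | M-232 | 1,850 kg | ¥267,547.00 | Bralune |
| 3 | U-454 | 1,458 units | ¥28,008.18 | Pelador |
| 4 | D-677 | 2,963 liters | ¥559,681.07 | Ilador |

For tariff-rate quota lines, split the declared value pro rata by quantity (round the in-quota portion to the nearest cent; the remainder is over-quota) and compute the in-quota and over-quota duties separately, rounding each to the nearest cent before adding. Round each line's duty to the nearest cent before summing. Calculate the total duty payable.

Line 1 (E-137, Bralune, 1,503 units, ¥142,168.77):
Base rate for E-137 is ¥0.74/unit.
E-137 has an FTA preferential rate, but origin Bralune is not Ilador; base rate stands.
Additional duty on E-137 from Bralune: +16.4% ad valorem. Applied ad valorem rate = 16.4%.
Duty = ¥142,168.77 × 16.4% + 1,503 × ¥0.74 = ¥24,427.90.
Line 2 (M-232, Bralune, 1,850 kg, ¥267,547.00):
Code M-232 is under a tariff-rate quota (threshold 2,292 kg). Quantity 1,850 kg is within the quota, so the in-quota rate 5% applies to the full value.
Duty = ¥267,547.00 × 5% = ¥13,377.35.
Line 3 (U-454, Pelador, 1,458 units, ¥28,008.18):
Base rate for U-454 is ¥1.48/unit.
U-454 has an FTA preferential rate, but origin Pelador is not Ilador; base rate stands.
Duty = 1,458 × ¥1.48 = ¥2,157.84.
Line 4 (D-677, Ilador, 2,963 liters, ¥559,681.07):
Base rate for D-677 is 3% + ¥0.79/liter.
Origin Ilador qualifies under the Vinania–Ilador agreement and D-677 is covered: preferential rate Free applies instead.
Duty = ¥559,681.07 × 0% = ¥0.00.
Total = ¥24,427.90 + ¥13,377.35 + ¥2,157.84 + ¥0.00 = ¥39,963.09.

¥39,963.09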